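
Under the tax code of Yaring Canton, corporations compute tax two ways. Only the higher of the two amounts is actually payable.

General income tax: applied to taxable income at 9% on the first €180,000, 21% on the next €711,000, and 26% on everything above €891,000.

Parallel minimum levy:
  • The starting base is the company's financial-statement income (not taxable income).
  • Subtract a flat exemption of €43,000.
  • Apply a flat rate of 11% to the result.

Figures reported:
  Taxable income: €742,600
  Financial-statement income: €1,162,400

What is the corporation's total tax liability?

€134,346

Parallel minimum levy:
  Base (financial-statement income): €1,162,400
  Less exemption €43,000 → base €1,119,400
  €1,119,400 × 11% = €123,134

General income tax:
  €180,000 × 9% = €16,200
  €562,600 × 21% = €118,146
  → €134,346

€134,346 > €123,134, so the general income tax governs.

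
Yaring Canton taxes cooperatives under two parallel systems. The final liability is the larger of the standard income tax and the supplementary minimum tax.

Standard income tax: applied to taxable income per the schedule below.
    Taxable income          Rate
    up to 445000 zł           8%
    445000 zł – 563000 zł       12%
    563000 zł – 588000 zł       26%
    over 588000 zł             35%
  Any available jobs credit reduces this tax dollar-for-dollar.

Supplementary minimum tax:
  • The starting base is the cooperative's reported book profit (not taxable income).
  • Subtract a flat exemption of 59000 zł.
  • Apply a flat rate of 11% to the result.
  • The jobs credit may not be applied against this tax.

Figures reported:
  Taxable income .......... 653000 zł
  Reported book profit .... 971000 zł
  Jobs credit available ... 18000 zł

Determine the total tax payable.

100320 zł

Standard income tax:
  445000 zł × 8% = 35600 zł
  118000 zł × 12% = 14160 zł
  25000 zł × 26% = 6500 zł
  65000 zł × 35% = 22750 zł
  → 79010 zł
  Less jobs credit 18000 zł → 61010 zł

Supplementary minimum tax:
  Base (reported book profit): 971000 zł
  Less exemption 59000 zł → base 912000 zł
  912000 zł × 11% = 100320 zł

100320 zł > 61010 zł, so the supplementary minimum tax is the binding amount.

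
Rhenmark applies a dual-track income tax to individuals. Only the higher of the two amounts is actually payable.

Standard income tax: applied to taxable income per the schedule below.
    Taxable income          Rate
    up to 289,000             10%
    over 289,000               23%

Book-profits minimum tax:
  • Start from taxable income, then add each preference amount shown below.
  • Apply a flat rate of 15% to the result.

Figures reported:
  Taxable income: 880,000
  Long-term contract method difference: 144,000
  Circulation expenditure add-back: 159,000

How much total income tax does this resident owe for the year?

177,450

Book-profits minimum tax:
  Adjusted income: 880,000 + 144,000 + 159,000 = 1,183,000
  1,183,000 × 15% = 177,450

Standard income tax:
  289,000 × 10% = 28,900
  591,000 × 23% = 135,930
  → 164,830

177,450 > 164,830, so the book-profits minimum tax is the binding amount.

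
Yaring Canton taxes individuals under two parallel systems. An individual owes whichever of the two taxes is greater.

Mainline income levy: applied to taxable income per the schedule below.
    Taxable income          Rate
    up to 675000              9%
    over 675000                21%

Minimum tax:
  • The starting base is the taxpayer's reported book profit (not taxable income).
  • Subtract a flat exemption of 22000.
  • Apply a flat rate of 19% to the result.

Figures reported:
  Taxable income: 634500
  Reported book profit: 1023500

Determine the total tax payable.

Minimum tax:
  Base (reported book profit): 1023500
  Less exemption 22000 → base 1001500
  1001500 × 19% = 190285

Mainline income levy:
  634500 × 9% = 57105

190285 > 57105, so the minimum tax is the binding amount.

190285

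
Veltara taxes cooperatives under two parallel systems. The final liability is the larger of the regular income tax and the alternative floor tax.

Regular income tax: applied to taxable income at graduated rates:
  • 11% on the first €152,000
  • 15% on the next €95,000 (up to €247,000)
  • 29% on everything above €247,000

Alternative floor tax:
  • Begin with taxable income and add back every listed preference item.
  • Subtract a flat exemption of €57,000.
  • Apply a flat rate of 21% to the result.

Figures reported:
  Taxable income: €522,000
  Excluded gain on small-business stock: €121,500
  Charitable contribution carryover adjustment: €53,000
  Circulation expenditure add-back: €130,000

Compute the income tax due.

Regular income tax:
  €152,000 × 11% = €16,720
  €95,000 × 15% = €14,250
  €275,000 × 29% = €79,750
  → €110,720

Alternative floor tax:
  Adjusted income: €522,000 + €121,500 + €53,000 + €130,000 = €826,500
  Less exemption €57,000 → base €769,500
  €769,500 × 21% = €161,595

€161,595 > €110,720, so the alternative floor tax is the binding amount.

€161,595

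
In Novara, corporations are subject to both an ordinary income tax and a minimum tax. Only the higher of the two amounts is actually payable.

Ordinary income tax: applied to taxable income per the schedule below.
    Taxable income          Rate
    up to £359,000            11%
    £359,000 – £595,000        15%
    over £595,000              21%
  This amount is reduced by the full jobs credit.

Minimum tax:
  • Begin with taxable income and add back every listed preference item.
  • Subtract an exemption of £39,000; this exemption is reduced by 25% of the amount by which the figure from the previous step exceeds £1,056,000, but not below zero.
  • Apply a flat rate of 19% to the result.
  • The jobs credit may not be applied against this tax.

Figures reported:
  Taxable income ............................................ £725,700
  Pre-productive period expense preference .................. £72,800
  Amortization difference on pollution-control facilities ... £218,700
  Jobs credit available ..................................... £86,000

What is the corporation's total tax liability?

£185,858

Ordinary income tax:
  £359,000 × 11% = £39,490
  £236,000 × 15% = £35,400
  £130,700 × 21% = £27,447
  → £102,337
  Less jobs credit £86,000 → £16,337

Minimum tax:
  Adjusted income: £725,700 + £72,800 + £218,700 = £1,017,200
  Exemption: £1,017,200 ≤ £1,056,000, so full £39,000 applies
  Base: £1,017,200 − £39,000 = £978,200
  £978,200 × 19% = £185,858

£185,858 > £16,337, so the minimum tax is the binding amount.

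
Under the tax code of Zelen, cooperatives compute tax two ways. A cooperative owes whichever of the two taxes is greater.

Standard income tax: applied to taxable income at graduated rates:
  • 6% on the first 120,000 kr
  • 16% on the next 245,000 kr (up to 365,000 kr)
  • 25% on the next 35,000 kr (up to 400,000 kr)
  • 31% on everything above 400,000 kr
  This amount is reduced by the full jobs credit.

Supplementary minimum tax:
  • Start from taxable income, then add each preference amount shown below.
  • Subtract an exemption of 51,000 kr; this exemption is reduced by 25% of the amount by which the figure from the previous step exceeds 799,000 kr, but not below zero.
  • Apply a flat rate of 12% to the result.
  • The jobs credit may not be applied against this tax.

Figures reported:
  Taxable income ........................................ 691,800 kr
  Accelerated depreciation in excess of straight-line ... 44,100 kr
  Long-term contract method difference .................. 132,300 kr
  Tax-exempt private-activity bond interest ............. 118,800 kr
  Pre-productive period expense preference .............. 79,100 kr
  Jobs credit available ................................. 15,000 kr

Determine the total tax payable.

Supplementary minimum tax:
  Adjusted income: 691,800 kr + 44,100 kr + 132,300 kr + 118,800 kr + 79,100 kr = 1,066,100 kr
  Exemption: 25% × (1,066,100 kr − 799,000 kr) = 66,775 kr ≥ 51,000 kr, so the exemption is fully phased out
  Base: 1,066,100 kr − 0 kr = 1,066,100 kr
  1,066,100 kr × 12% = 127,932 kr

Standard income tax:
  120,000 kr × 6% = 7,200 kr
  245,000 kr × 16% = 39,200 kr
  35,000 kr × 25% = 8,750 kr
  291,800 kr × 31% = 90,458 kr
  → 145,608 kr
  Less jobs credit 15,000 kr → 130,608 kr

130,608 kr > 127,932 kr, so the standard income tax governs.

130,608 kr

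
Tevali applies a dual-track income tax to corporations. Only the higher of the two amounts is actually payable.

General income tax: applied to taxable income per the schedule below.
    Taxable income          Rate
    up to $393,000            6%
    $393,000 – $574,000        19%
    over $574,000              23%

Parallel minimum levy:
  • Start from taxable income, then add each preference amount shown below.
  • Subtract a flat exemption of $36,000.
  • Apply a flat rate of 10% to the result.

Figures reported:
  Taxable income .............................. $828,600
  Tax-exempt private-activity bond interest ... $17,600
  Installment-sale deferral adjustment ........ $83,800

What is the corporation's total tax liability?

General income tax:
  $393,000 × 6% = $23,580
  $181,000 × 19% = $34,390
  $254,600 × 23% = $58,558
  → $116,528

Parallel minimum levy:
  Adjusted income: $828,600 + $17,600 + $83,800 = $930,000
  Less exemption $36,000 → base $894,000
  $894,000 × 10% = $89,400

$116,528 > $89,400, so the general income tax governs.

$116,528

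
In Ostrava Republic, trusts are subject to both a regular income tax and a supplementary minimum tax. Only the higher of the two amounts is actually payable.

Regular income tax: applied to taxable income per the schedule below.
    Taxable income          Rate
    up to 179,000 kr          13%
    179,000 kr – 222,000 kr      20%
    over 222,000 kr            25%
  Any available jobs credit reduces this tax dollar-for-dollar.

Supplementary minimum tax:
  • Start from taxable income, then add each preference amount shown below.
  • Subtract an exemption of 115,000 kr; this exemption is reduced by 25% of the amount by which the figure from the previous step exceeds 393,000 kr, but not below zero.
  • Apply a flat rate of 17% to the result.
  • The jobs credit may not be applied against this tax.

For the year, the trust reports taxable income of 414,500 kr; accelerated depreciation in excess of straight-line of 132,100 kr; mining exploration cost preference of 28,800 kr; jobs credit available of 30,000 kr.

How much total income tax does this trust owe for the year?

86,020 kr

Regular income tax:
  179,000 kr × 13% = 23,270 kr
  43,000 kr × 20% = 8,600 kr
  192,500 kr × 25% = 48,125 kr
  → 79,995 kr
  Less jobs credit 30,000 kr → 49,995 kr

Supplementary minimum tax:
  Adjusted income: 414,500 kr + 132,100 kr + 28,800 kr = 575,400 kr
  Exemption: 115,000 kr − 25% × (575,400 kr − 393,000 kr) = 115,000 kr − 45,600 kr = 69,400 kr
  Base: 575,400 kr − 69,400 kr = 506,000 kr
  506,000 kr × 17% = 86,020 kr

86,020 kr > 49,995 kr, so the supplementary minimum tax is the binding amount.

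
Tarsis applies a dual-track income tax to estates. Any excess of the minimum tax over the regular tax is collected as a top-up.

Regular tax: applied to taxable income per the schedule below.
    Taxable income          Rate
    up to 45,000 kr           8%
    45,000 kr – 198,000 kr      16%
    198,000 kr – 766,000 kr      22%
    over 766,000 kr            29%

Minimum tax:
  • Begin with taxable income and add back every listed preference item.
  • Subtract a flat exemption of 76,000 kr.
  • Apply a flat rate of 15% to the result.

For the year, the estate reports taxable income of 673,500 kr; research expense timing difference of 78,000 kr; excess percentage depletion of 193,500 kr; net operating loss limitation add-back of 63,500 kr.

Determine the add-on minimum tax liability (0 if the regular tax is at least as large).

Regular tax:
  45,000 kr × 8% = 3,600 kr
  153,000 kr × 16% = 24,480 kr
  475,500 kr × 22% = 104,610 kr
  → 132,690 kr

Minimum tax:
  Adjusted income: 673,500 kr + 78,000 kr + 193,500 kr + 63,500 kr = 1,008,500 kr
  Less exemption 76,000 kr → base 932,500 kr
  932,500 kr × 15% = 139,875 kr

Excess of minimum tax over regular tax: 139,875 kr − 132,690 kr = 7,185 kr.

7,185 kr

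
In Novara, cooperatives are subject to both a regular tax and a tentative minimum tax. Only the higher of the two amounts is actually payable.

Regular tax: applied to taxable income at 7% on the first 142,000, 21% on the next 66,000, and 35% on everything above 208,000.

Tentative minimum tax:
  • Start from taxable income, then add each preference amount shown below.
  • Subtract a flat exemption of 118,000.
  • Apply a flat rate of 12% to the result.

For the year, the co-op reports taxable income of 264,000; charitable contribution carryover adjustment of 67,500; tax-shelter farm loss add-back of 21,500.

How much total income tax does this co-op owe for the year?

43,400

Tentative minimum tax:
  Adjusted income: 264,000 + 67,500 + 21,500 = 353,000
  Less exemption 118,000 → base 235,000
  235,000 × 12% = 28,200

Regular tax:
  142,000 × 7% = 9,940
  66,000 × 21% = 13,860
  56,000 × 35% = 19,600
  → 43,400

43,400 > 28,200, so the regular tax governs.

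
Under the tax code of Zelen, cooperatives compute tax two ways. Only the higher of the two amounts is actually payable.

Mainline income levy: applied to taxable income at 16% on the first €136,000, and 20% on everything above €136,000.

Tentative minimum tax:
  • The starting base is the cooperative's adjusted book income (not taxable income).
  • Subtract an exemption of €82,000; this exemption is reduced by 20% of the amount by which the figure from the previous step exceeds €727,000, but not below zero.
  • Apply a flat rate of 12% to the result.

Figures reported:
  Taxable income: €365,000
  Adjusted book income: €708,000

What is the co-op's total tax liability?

€75,120

Mainline income levy:
  €136,000 × 16% = €21,760
  €229,000 × 20% = €45,800
  → €67,560

Tentative minimum tax:
  Base (adjusted book income): €708,000
  Exemption: €708,000 ≤ €727,000, so full €82,000 applies
  Base: €708,000 − €82,000 = €626,000
  €626,000 × 12% = €75,120

€75,120 > €67,560, so the tentative minimum tax is the binding amount.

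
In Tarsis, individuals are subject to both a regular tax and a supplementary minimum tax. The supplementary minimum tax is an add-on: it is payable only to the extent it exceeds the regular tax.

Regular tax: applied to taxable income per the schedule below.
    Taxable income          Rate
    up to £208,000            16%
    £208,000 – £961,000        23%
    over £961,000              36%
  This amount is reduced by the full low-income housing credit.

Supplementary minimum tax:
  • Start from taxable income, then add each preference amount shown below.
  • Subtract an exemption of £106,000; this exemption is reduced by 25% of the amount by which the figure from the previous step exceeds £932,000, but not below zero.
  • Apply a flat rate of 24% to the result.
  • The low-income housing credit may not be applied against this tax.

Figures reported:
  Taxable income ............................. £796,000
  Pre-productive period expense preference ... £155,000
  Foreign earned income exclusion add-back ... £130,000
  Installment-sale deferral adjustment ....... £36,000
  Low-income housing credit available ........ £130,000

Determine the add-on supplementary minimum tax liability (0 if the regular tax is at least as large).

£215,220

Supplementary minimum tax:
  Adjusted income: £796,000 + £155,000 + £130,000 + £36,000 = £1,117,000
  Exemption: £106,000 − 25% × (£1,117,000 − £932,000) = £106,000 − £46,250 = £59,750
  Base: £1,117,000 − £59,750 = £1,057,250
  £1,057,250 × 24% = £253,740

Regular tax:
  £208,000 × 16% = £33,280
  £588,000 × 23% = £135,240
  → £168,520
  Less low-income housing credit £130,000 → £38,520

Excess of supplementary minimum tax over regular tax: £253,740 − £38,520 = £215,220.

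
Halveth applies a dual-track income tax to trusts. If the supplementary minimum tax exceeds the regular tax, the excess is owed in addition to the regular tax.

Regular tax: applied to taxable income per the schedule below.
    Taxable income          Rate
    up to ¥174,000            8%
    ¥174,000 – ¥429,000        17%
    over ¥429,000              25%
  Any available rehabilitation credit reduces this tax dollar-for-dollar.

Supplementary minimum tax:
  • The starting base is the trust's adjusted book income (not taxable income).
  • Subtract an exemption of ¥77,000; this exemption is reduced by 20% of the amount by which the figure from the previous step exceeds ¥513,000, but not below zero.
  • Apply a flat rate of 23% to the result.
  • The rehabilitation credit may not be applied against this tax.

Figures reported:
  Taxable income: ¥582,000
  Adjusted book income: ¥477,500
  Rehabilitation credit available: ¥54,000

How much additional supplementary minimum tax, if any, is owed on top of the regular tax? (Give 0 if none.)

Regular tax:
  ¥174,000 × 8% = ¥13,920
  ¥255,000 × 17% = ¥43,350
  ¥153,000 × 25% = ¥38,250
  → ¥95,520
  Less rehabilitation credit ¥54,000 → ¥41,520

Supplementary minimum tax:
  Base (adjusted book income): ¥477,500
  Exemption: ¥477,500 ≤ ¥513,000, so full ¥77,000 applies
  Base: ¥477,500 − ¥77,000 = ¥400,500
  ¥400,500 × 23% = ¥92,115

Excess of supplementary minimum tax over regular tax: ¥92,115 − ¥41,520 = ¥50,595.

¥50,595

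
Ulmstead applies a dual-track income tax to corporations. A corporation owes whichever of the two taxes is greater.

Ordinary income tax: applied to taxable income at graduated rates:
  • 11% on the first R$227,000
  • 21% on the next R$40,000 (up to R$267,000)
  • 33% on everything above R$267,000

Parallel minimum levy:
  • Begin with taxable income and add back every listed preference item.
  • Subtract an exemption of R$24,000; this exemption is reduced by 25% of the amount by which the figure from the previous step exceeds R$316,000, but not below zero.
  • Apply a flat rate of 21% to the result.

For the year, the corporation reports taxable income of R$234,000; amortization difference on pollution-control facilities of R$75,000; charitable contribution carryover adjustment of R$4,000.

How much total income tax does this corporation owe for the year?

Parallel minimum levy:
  Adjusted income: R$234,000 + R$75,000 + R$4,000 = R$313,000
  Exemption: R$313,000 ≤ R$316,000, so full R$24,000 applies
  Base: R$313,000 − R$24,000 = R$289,000
  R$289,000 × 21% = R$60,690

Ordinary income tax:
  R$227,000 × 11% = R$24,970
  R$7,000 × 21% = R$1,470
  → R$26,440

R$60,690 > R$26,440, so the parallel minimum levy is the binding amount.

R$60,690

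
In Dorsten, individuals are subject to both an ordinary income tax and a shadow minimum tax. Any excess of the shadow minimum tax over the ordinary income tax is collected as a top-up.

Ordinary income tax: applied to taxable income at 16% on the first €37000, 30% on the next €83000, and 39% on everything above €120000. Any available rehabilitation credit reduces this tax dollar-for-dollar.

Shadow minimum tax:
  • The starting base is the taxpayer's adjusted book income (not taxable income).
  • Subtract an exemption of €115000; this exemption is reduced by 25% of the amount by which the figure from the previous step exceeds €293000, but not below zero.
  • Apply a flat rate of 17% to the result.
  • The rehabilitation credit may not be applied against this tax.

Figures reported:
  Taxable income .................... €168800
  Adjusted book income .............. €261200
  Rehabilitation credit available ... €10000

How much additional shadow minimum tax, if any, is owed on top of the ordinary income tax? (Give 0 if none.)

€0

Ordinary income tax:
  €37000 × 16% = €5920
  €83000 × 30% = €24900
  €48800 × 39% = €19032
  → €49852
  Less rehabilitation credit €10000 → €39852

Shadow minimum tax:
  Base (adjusted book income): €261200
  Exemption: €261200 ≤ €293000, so full €115000 applies
  Base: €261200 − €115000 = €146200
  €146200 × 17% = €24854

€24854 ≤ €39852, so no add-on is due.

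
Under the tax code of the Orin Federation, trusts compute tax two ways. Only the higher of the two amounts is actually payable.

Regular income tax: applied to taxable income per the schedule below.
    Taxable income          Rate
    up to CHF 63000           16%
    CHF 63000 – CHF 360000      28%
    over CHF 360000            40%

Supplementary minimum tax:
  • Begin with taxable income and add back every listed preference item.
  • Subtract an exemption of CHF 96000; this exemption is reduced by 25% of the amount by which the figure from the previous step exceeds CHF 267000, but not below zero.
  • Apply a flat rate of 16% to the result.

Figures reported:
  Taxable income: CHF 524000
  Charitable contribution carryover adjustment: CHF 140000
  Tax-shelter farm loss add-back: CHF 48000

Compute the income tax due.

Supplementary minimum tax:
  Adjusted income: CHF 524000 + CHF 140000 + CHF 48000 = CHF 712000
  Exemption: 25% × (CHF 712000 − CHF 267000) = CHF 111250 ≥ CHF 96000, so the exemption is fully phased out
  Base: CHF 712000 − CHF 0 = CHF 712000
  CHF 712000 × 16% = CHF 113920

Regular income tax:
  CHF 63000 × 16% = CHF 10080
  CHF 297000 × 28% = CHF 83160
  CHF 164000 × 40% = CHF 65600
  → CHF 158840

CHF 158840 > CHF 113920, so the regular income tax governs.

CHF 158840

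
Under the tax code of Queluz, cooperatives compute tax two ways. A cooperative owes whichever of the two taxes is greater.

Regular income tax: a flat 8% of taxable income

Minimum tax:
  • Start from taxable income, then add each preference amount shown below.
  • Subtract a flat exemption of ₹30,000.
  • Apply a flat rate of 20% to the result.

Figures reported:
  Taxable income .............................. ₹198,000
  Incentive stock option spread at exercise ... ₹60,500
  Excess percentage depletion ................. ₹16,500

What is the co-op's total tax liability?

₹49,000

Minimum tax:
  Adjusted income: ₹198,000 + ₹60,500 + ₹16,500 = ₹275,000
  Less exemption ₹30,000 → base ₹245,000
  ₹245,000 × 20% = ₹49,000

Regular income tax:
  ₹198,000 × 8% = ₹15,840

₹49,000 > ₹15,840, so the minimum tax is the binding amount.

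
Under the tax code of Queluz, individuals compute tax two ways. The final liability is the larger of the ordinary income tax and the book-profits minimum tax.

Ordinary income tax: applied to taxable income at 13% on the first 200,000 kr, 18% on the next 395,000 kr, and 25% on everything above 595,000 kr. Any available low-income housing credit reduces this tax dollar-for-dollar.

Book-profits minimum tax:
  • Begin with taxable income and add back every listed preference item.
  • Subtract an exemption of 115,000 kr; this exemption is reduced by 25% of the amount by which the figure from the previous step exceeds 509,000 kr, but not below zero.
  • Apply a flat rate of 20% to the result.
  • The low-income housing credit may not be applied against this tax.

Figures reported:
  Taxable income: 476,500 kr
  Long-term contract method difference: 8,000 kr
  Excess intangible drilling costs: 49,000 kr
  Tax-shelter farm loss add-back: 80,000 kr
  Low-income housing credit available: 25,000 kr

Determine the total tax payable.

104,925 kr

Book-profits minimum tax:
  Adjusted income: 476,500 kr + 8,000 kr + 49,000 kr + 80,000 kr = 613,500 kr
  Exemption: 115,000 kr − 25% × (613,500 kr − 509,000 kr) = 115,000 kr − 26,125 kr = 88,875 kr
  Base: 613,500 kr − 88,875 kr = 524,625 kr
  524,625 kr × 20% = 104,925 kr

Ordinary income tax:
  200,000 kr × 13% = 26,000 kr
  276,500 kr × 18% = 49,770 kr
  → 75,770 kr
  Less low-income housing credit 25,000 kr → 50,770 kr

104,925 kr > 50,770 kr, so the book-profits minimum tax is the binding amount.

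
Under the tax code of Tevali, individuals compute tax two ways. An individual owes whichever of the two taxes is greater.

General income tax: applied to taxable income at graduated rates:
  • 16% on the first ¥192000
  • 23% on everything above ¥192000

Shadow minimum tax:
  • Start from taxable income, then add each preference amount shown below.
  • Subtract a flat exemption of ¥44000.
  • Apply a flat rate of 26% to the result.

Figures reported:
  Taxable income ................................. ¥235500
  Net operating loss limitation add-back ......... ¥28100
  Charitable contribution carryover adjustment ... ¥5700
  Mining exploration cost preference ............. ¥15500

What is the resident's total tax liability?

General income tax:
  ¥192000 × 16% = ¥30720
  ¥43500 × 23% = ¥10005
  → ¥40725

Shadow minimum tax:
  Adjusted income: ¥235500 + ¥28100 + ¥5700 + ¥15500 = ¥284800
  Less exemption ¥44000 → base ¥240800
  ¥240800 × 26% = ¥62608

¥62608 > ¥40725, so the shadow minimum tax is the binding amount.

¥62608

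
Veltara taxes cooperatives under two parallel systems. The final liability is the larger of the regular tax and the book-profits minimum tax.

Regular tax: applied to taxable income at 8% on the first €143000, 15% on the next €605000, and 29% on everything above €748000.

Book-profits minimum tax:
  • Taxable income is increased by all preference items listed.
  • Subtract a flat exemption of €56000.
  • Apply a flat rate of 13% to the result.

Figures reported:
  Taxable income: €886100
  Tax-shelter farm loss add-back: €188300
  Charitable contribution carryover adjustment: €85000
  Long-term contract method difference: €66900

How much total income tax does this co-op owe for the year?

€152139

Regular tax:
  €143000 × 8% = €11440
  €605000 × 15% = €90750
  €138100 × 29% = €40049
  → €142239

Book-profits minimum tax:
  Adjusted income: €886100 + €188300 + €85000 + €66900 = €1226300
  Less exemption €56000 → base €1170300
  €1170300 × 13% = €152139

€152139 > €142239, so the book-profits minimum tax is the binding amount.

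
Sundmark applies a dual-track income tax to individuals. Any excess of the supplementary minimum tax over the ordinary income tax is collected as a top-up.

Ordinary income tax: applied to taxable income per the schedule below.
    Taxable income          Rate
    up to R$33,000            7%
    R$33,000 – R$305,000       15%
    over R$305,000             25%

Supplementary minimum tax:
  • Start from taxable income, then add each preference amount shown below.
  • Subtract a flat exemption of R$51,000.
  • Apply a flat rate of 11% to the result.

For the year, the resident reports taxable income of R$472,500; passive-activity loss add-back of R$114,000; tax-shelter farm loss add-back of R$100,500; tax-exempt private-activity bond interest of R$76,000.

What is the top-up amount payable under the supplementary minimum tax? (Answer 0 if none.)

R$0

Supplementary minimum tax:
  Adjusted income: R$472,500 + R$114,000 + R$100,500 + R$76,000 = R$763,000
  Less exemption R$51,000 → base R$712,000
  R$712,000 × 11% = R$78,320

Ordinary income tax:
  R$33,000 × 7% = R$2,310
  R$272,000 × 15% = R$40,800
  R$167,500 × 25% = R$41,875
  → R$84,985

R$78,320 ≤ R$84,985, so no add-on is due.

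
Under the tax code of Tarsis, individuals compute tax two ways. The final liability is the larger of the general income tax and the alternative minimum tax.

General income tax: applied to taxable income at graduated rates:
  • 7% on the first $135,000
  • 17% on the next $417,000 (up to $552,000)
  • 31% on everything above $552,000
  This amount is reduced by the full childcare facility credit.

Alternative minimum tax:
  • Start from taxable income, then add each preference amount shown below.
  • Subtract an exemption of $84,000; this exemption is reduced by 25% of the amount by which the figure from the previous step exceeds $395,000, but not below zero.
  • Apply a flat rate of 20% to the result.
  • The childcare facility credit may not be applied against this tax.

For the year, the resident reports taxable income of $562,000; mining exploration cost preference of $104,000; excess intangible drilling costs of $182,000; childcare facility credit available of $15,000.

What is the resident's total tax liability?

$169,600

General income tax:
  $135,000 × 7% = $9,450
  $417,000 × 17% = $70,890
  $10,000 × 31% = $3,100
  → $83,440
  Less childcare facility credit $15,000 → $68,440

Alternative minimum tax:
  Adjusted income: $562,000 + $104,000 + $182,000 = $848,000
  Exemption: 25% × ($848,000 − $395,000) = $113,250 ≥ $84,000, so the exemption is fully phased out
  Base: $848,000 − $0 = $848,000
  $848,000 × 20% = $169,600

$169,600 > $68,440, so the alternative minimum tax is the binding amount.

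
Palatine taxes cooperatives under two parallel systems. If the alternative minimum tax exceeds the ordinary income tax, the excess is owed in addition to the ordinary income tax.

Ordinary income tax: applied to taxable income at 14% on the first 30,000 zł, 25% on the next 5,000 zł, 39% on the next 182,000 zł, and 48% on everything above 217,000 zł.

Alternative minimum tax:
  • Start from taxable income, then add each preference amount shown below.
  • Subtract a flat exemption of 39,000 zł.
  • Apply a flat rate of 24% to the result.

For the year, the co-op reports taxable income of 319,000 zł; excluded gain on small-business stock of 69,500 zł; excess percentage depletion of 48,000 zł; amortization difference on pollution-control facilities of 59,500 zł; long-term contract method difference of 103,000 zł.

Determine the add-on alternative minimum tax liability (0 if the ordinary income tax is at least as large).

9,010 zł

Alternative minimum tax:
  Adjusted income: 319,000 zł + 69,500 zł + 48,000 zł + 59,500 zł + 103,000 zł = 599,000 zł
  Less exemption 39,000 zł → base 560,000 zł
  560,000 zł × 24% = 134,400 zł

Ordinary income tax:
  30,000 zł × 14% = 4,200 zł
  5,000 zł × 25% = 1,250 zł
  182,000 zł × 39% = 70,980 zł
  102,000 zł × 48% = 48,960 zł
  → 125,390 zł

Excess of alternative minimum tax over ordinary income tax: 134,400 zł − 125,390 zł = 9,010 zł.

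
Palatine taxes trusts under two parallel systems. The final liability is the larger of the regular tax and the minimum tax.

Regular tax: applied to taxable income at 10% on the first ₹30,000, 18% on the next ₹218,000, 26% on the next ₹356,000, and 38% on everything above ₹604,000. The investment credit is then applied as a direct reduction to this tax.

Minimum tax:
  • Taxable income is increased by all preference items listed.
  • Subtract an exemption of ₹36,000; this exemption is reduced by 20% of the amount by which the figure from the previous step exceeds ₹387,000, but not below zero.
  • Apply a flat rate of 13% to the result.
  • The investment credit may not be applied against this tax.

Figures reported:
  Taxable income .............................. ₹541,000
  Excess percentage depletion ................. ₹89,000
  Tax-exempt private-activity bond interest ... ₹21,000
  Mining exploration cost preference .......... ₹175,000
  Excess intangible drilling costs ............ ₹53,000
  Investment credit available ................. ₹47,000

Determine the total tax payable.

₹114,270

Minimum tax:
  Adjusted income: ₹541,000 + ₹89,000 + ₹21,000 + ₹175,000 + ₹53,000 = ₹879,000
  Exemption: 20% × (₹879,000 − ₹387,000) = ₹98,400 ≥ ₹36,000, so the exemption is fully phased out
  Base: ₹879,000 − ₹0 = ₹879,000
  ₹879,000 × 13% = ₹114,270

Regular tax:
  ₹30,000 × 10% = ₹3,000
  ₹218,000 × 18% = ₹39,240
  ₹293,000 × 26% = ₹76,180
  → ₹118,420
  Less investment credit ₹47,000 → ₹71,420

₹114,270 > ₹71,420, so the minimum tax is the binding amount.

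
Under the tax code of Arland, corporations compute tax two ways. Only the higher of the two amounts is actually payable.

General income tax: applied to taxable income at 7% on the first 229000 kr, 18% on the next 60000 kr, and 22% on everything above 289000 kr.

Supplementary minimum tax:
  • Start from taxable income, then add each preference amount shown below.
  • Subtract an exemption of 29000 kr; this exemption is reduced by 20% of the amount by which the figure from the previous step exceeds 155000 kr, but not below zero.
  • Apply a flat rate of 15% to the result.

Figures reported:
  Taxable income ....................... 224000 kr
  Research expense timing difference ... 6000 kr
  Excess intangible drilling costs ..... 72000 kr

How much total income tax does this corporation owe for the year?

Supplementary minimum tax:
  Adjusted income: 224000 kr + 6000 kr + 72000 kr = 302000 kr
  Exemption: 20% × (302000 kr − 155000 kr) = 29400 kr ≥ 29000 kr, so the exemption is fully phased out
  Base: 302000 kr − 0 kr = 302000 kr
  302000 kr × 15% = 45300 kr

General income tax:
  224000 kr × 7% = 15680 kr

45300 kr > 15680 kr, so the supplementary minimum tax is the binding amount.

45300 kr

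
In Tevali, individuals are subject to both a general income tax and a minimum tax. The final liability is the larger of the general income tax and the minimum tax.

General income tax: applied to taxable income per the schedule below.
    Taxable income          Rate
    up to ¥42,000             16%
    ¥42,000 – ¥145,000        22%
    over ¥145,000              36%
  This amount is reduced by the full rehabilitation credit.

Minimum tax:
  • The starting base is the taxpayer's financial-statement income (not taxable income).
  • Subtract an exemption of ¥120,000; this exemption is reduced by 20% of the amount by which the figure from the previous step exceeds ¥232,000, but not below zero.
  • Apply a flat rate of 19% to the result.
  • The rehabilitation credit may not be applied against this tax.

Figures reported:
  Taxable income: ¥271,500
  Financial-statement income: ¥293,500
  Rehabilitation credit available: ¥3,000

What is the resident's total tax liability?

¥71,920

General income tax:
  ¥42,000 × 16% = ¥6,720
  ¥103,000 × 22% = ¥22,660
  ¥126,500 × 36% = ¥45,540
  → ¥74,920
  Less rehabilitation credit ¥3,000 → ¥71,920

Minimum tax:
  Base (financial-statement income): ¥293,500
  Exemption: ¥120,000 − 20% × (¥293,500 − ¥232,000) = ¥120,000 − ¥12,300 = ¥107,700
  Base: ¥293,500 − ¥107,700 = ¥185,800
  ¥185,800 × 19% = ¥35,302

¥71,920 > ¥35,302, so the general income tax governs.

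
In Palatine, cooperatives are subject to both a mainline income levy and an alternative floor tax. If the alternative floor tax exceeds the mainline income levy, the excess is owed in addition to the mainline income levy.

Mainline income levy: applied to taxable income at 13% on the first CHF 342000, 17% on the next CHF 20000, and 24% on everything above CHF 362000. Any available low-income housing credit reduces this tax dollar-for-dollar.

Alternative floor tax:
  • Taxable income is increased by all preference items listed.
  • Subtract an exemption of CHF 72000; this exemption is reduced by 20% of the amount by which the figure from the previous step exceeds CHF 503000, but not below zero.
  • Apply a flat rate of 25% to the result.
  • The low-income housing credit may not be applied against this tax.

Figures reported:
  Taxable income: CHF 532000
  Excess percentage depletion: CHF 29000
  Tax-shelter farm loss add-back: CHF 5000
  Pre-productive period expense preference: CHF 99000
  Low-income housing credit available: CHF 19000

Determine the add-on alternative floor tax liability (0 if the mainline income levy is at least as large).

Mainline income levy:
  CHF 342000 × 13% = CHF 44460
  CHF 20000 × 17% = CHF 3400
  CHF 170000 × 24% = CHF 40800
  → CHF 88660
  Less low-income housing credit CHF 19000 → CHF 69660

Alternative floor tax:
  Adjusted income: CHF 532000 + CHF 29000 + CHF 5000 + CHF 99000 = CHF 665000
  Exemption: CHF 72000 − 20% × (CHF 665000 − CHF 503000) = CHF 72000 − CHF 32400 = CHF 39600
  Base: CHF 665000 − CHF 39600 = CHF 625400
  CHF 625400 × 25% = CHF 156350

Excess of alternative floor tax over mainline income levy: CHF 156350 − CHF 69660 = CHF 86690.

CHF 86690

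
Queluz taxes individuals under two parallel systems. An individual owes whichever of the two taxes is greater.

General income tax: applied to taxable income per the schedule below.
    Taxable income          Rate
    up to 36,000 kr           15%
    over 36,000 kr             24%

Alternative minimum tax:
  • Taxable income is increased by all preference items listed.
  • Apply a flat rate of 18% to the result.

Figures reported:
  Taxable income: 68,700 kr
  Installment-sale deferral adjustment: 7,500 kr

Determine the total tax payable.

General income tax:
  36,000 kr × 15% = 5,400 kr
  32,700 kr × 24% = 7,848 kr
  → 13,248 kr

Alternative minimum tax:
  Adjusted income: 68,700 kr + 7,500 kr = 76,200 kr
  76,200 kr × 18% = 13,716 kr

13,716 kr > 13,248 kr, so the alternative minimum tax is the binding amount.

13,716 kr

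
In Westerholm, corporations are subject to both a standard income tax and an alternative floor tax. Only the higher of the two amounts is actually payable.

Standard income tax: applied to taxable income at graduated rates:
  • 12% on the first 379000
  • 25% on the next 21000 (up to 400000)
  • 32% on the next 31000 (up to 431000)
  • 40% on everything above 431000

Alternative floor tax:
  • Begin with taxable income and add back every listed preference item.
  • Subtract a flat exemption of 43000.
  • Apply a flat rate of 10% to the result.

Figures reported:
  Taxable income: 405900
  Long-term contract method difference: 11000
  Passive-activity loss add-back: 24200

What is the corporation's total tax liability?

Alternative floor tax:
  Adjusted income: 405900 + 11000 + 24200 = 441100
  Less exemption 43000 → base 398100
  398100 × 10% = 39810

Standard income tax:
  379000 × 12% = 45480
  21000 × 25% = 5250
  5900 × 32% = 1888
  → 52618

52618 > 39810, so the standard income tax governs.

52618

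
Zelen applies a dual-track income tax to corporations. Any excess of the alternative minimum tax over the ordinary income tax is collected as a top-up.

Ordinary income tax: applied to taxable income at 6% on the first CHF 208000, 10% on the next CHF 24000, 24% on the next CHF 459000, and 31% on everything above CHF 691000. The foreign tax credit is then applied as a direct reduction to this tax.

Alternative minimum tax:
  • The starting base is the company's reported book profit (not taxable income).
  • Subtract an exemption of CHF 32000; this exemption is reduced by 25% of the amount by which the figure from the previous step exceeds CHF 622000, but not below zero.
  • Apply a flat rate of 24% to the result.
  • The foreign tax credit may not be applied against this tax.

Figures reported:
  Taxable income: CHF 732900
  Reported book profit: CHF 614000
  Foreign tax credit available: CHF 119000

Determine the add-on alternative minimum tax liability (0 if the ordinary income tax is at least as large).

Ordinary income tax:
  CHF 208000 × 6% = CHF 12480
  CHF 24000 × 10% = CHF 2400
  CHF 459000 × 24% = CHF 110160
  CHF 41900 × 31% = CHF 12989
  → CHF 138029
  Less foreign tax credit CHF 119000 → CHF 19029

Alternative minimum tax:
  Base (reported book profit): CHF 614000
  Exemption: CHF 614000 ≤ CHF 622000, so full CHF 32000 applies
  Base: CHF 614000 − CHF 32000 = CHF 582000
  CHF 582000 × 24% = CHF 139680

Excess of alternative minimum tax over ordinary income tax: CHF 139680 − CHF 19029 = CHF 120651.

CHF 120651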